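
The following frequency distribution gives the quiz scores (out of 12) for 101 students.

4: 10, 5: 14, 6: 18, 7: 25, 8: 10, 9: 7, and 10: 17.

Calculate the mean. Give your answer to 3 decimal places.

6.990

Values: 4, 5, 6, 7, 8, 9, 10
Σfx = 10×4 + 14×5 + 18×6 + 25×7 + 10×8 + 7×9 + 17×10 = 706
n = Σf = 101
Mean = 706 / 101 = 6.9901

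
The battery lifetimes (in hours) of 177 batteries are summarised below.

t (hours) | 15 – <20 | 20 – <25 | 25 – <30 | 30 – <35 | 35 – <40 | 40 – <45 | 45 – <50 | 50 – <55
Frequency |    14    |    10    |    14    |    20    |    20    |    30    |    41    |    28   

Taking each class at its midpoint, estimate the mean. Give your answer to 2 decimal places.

39.25

Midpoints: 17.5, 22.5, 27.5, 32.5, 37.5, 42.5, 47.5, 52.5
Σfm = 14×17.5 + 10×22.5 + 14×27.5 + 20×32.5 + 20×37.5 + 30×42.5 + 41×47.5 + 28×52.5 = 6947.5
n = Σf = 177
Mean = 6947.5 / 177 = 39.2514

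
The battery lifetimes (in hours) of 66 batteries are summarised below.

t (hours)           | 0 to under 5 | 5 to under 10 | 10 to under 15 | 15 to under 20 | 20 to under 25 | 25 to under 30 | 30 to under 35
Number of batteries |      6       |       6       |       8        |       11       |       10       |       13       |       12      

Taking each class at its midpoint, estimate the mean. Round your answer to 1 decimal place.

20.1

Midpoints: 2.5, 7.5, 12.5, 17.5, 22.5, 27.5, 32.5
Σfm = 6×2.5 + 6×7.5 + 8×12.5 + 11×17.5 + 10×22.5 + 13×27.5 + 12×32.5 = 1325
n = Σf = 66
Mean = 1325 / 66 = 20.0758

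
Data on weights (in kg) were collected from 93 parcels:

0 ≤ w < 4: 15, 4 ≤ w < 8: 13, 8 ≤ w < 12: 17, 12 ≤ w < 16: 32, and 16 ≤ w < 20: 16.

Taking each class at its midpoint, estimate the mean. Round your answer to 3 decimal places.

10.903

Midpoints: 2, 6, 10, 14, 18
Σfm = 15×2 + 13×6 + 17×10 + 32×14 + 16×18 = 1014
n = Σf = 93
Mean = 1014 / 93 = 10.9032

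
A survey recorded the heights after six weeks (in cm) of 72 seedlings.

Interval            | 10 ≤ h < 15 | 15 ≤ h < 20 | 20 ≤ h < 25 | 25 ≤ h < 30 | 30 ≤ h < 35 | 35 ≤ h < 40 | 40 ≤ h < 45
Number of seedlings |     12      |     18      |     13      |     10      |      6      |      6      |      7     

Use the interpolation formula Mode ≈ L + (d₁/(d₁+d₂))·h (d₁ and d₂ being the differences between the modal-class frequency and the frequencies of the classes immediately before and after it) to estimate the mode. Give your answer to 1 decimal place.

Modal class: 15 ≤ h < 20 (highest frequency 18).
d₁ = 18 − 12 = 6, d₂ = 18 − 13 = 5
Mode ≈ 15 + (6/(6+5)) × 5 = 15 + 2.7273 = 17.7273

17.7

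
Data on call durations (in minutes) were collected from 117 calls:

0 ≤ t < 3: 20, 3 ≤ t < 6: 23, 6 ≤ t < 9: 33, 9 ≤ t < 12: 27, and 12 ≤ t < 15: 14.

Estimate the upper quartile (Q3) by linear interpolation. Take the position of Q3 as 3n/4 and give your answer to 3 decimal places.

10.306

Cumulative frequencies: 20, 43, 76, 103, 117
n = 117; position = 3n/4 = 87.75.
This falls in the class 9 ≤ t < 12: L = 9, F = 76, f = 27, h = 3.
Upper quartile ≈ 9 + ((87.75 − 76) / 27) × 3 = 10.3056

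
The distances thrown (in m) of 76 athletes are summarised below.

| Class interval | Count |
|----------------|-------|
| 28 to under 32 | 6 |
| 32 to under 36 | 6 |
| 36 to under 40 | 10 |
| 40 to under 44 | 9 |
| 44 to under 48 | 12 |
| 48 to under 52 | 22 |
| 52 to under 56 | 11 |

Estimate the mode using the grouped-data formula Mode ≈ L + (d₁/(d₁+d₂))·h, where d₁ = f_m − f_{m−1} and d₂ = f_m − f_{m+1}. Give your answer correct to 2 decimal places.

49.90

Modal class: 48 to under 52 (highest frequency 22).
d₁ = 22 − 12 = 10, d₂ = 22 − 11 = 11
Mode ≈ 48 + (10/(10+11)) × 4 = 48 + 1.9048 = 49.9048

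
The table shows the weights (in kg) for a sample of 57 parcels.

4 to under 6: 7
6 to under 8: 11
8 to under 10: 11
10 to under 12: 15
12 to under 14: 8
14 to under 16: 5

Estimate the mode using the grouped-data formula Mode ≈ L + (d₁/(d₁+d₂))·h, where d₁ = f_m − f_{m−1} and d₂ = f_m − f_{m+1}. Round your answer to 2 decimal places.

10.73

Modal class: 10 to under 12 (highest frequency 15).
d₁ = 15 − 11 = 4, d₂ = 15 − 8 = 7
Mode ≈ 10 + (4/(4+7)) × 2 = 10 + 0.7273 = 10.7273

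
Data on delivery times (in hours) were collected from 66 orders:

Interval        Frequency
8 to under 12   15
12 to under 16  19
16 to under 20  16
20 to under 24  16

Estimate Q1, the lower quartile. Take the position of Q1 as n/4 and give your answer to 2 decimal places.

Cumulative frequencies: 15, 34, 50, 66
n = 66; position = n/4 = 16.5.
This falls in the class 12 to under 16: L = 12, F = 15, f = 19, h = 4.
Lower quartile ≈ 12 + ((16.5 − 15) / 19) × 4 = 12.3158

12.32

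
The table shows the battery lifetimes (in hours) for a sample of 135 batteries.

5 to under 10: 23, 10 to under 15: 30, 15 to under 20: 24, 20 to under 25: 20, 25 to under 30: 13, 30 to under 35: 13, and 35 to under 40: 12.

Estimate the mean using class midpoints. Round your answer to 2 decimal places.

Midpoints: 7.5, 12.5, 17.5, 22.5, 27.5, 32.5, 37.5
Σfm = 23×7.5 + 30×12.5 + 24×17.5 + 20×22.5 + 13×27.5 + 13×32.5 + 12×37.5 = 2647.5
n = Σf = 135
Mean = 2647.5 / 135 = 19.6111

19.61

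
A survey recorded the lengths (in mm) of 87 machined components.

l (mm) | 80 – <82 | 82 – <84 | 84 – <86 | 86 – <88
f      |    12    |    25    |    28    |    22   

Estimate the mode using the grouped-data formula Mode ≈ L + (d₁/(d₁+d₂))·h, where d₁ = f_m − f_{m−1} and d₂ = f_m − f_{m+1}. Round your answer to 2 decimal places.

Modal class: 84 – <86 (highest frequency 28).
d₁ = 28 − 25 = 3, d₂ = 28 − 22 = 6
Mode ≈ 84 + (3/(3+6)) × 2 = 84 + 0.6667 = 84.6667

84.67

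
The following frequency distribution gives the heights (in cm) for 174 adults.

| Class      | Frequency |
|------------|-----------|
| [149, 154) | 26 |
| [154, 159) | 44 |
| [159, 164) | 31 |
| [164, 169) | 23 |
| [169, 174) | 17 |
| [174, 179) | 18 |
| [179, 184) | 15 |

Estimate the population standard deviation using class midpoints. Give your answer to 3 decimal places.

Midpoints: 151.5, 156.5, 161.5, 166.5, 171.5, 176.5, 181.5
n = 174, Σfm = 28476, mean = 163.6552
Σfm² = 4675461.5
Σf(m − x̄)² = Σfm² − (Σfm)²/n = 4675461.5 − 28476²/174 = 15216.8103
Population variance = 15216.8103 / 174 = 87.4529
Standard deviation = √87.4529 = 9.3516

9.352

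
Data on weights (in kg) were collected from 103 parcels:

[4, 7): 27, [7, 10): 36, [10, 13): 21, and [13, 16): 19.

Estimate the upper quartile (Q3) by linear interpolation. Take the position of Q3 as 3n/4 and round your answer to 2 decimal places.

Cumulative frequencies: 27, 63, 84, 103
n = 103; position = 3n/4 = 77.25.
This falls in the class [10, 13): L = 10, F = 63, f = 21, h = 3.
Upper quartile ≈ 10 + ((77.25 − 63) / 21) × 3 = 12.0357

12.04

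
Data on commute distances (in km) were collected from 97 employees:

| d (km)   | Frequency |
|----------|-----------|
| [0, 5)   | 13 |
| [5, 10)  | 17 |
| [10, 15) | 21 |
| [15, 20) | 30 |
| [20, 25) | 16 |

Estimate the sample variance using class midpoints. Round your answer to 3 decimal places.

41.479

Midpoints: 2.5, 7.5, 12.5, 17.5, 22.5
n = 97, Σfm = 1307.5, mean = 13.4794
Σfm² = 21606.25
Σf(m − x̄)² = Σfm² − (Σfm)²/n = 21606.25 − 1307.5²/97 = 3981.9588
Sample variance = 3981.9588 / 96 = 41.4787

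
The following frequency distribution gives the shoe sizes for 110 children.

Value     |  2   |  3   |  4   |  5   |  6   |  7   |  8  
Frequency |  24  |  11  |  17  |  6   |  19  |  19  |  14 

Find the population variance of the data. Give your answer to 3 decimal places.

4.515

Values: 2, 3, 4, 5, 6, 7, 8
n = 110, Σfx = 538, mean = 4.8909
Σfx² = 3128
Σf(x − x̄)² = Σfx² − (Σfx)²/n = 3128 − 538²/110 = 496.6909
Population variance = 496.6909 / 110 = 4.5154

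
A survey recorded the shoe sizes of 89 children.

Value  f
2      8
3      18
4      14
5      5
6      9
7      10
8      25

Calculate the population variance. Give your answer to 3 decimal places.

Values: 2, 3, 4, 5, 6, 7, 8
n = 89, Σfx = 475, mean = 5.3371
Σfx² = 2957
Σf(x − x̄)² = Σfx² − (Σfx)²/n = 2957 − 475²/89 = 421.8876
Population variance = 421.8876 / 89 = 4.7403

4.740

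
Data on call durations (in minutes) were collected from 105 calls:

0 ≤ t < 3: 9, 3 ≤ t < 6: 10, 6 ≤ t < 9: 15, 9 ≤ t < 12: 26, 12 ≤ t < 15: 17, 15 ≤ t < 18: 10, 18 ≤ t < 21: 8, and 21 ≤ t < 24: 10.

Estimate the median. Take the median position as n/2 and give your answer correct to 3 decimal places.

11.135

Cumulative frequencies: 9, 19, 34, 60, 77, 87, 95, 105
n = 105; position = n/2 = 52.5.
This falls in the class 9 ≤ t < 12: L = 9, F = 34, f = 26, h = 3.
Median ≈ 9 + ((52.5 − 34) / 26) × 3 = 11.1346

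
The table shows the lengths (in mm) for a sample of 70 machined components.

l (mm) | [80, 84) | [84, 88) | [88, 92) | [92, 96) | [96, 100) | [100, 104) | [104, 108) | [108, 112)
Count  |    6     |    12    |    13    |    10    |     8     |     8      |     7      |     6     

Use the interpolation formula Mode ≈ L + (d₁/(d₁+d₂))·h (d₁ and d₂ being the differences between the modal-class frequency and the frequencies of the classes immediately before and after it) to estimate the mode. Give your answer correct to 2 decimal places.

Modal class: [88, 92) (highest frequency 13).
d₁ = 13 − 12 = 1, d₂ = 13 − 10 = 3
Mode ≈ 88 + (1/(1+3)) × 4 = 88 + 1.0000 = 89.0000

89.00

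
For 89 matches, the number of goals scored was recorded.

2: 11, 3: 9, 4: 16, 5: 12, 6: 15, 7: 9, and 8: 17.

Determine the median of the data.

Cumulative frequencies: 11, 20, 36, 48, 63, 72, 89
n = 89, so the median is the value in position (n+1)/2 = 45.
Position 45 falls at value 5.

5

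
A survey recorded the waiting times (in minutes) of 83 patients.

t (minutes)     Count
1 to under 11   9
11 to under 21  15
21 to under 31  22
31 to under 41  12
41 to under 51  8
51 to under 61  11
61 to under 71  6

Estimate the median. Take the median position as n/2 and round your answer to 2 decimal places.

28.95

Cumulative frequencies: 9, 24, 46, 58, 66, 77, 83
n = 83; position = n/2 = 41.5.
This falls in the class 21 to under 31: L = 21, F = 24, f = 22, h = 10.
Median ≈ 21 + ((41.5 − 24) / 22) × 10 = 28.9545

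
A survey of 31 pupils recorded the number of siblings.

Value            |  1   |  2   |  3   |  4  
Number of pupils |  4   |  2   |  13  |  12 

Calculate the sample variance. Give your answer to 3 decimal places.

0.996

Values: 1, 2, 3, 4
n = 31, Σfx = 95, mean = 3.0645
Σfx² = 321
Σf(x − x̄)² = Σfx² − (Σfx)²/n = 321 − 95²/31 = 29.8710
Sample variance = 29.8710 / 30 = 0.9957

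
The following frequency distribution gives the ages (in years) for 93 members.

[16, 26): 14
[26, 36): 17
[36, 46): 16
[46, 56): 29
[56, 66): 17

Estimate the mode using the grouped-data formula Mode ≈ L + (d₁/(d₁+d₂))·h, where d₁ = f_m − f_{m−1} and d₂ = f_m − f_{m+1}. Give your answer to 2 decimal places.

Modal class: [46, 56) (highest frequency 29).
d₁ = 29 − 16 = 13, d₂ = 29 − 17 = 12
Mode ≈ 46 + (13/(13+12)) × 10 = 46 + 5.2000 = 51.2000

51.20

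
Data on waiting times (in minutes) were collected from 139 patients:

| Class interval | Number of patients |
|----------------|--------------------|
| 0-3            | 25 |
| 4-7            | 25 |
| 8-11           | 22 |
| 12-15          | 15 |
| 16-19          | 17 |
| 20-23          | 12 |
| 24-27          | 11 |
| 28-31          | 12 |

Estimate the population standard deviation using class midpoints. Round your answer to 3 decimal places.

8.967

Midpoints: 1.5, 5.5, 9.5, 13.5, 17.5, 21.5, 25.5, 29.5
n = 139, Σfm = 1776.5, mean = 12.7806
Σfm² = 33880.75
Σf(m − x̄)² = Σfm² − (Σfm)²/n = 33880.75 − 1776.5²/139 = 11176.0576
Population variance = 11176.0576 / 139 = 80.4033
Standard deviation = √80.4033 = 8.9668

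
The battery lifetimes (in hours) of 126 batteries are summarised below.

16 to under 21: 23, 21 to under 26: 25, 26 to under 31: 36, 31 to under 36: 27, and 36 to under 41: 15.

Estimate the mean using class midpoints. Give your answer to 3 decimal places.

27.944

Midpoints: 18.5, 23.5, 28.5, 33.5, 38.5
Σfm = 23×18.5 + 25×23.5 + 36×28.5 + 27×33.5 + 15×38.5 = 3521
n = Σf = 126
Mean = 3521 / 126 = 27.9444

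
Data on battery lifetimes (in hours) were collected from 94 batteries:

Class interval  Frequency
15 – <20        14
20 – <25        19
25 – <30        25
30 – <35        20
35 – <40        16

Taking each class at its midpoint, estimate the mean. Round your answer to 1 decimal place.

27.8

Midpoints: 17.5, 22.5, 27.5, 32.5, 37.5
Σfm = 14×17.5 + 19×22.5 + 25×27.5 + 20×32.5 + 16×37.5 = 2610
n = Σf = 94
Mean = 2610 / 94 = 27.7660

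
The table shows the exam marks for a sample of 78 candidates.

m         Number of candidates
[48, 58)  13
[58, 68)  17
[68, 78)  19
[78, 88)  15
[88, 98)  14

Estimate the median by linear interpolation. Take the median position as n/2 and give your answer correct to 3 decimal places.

72.737

Cumulative frequencies: 13, 30, 49, 64, 78
n = 78; position = n/2 = 39.
This falls in the class [68, 78): L = 68, F = 30, f = 19, h = 10.
Median ≈ 68 + ((39 − 30) / 19) × 10 = 72.7368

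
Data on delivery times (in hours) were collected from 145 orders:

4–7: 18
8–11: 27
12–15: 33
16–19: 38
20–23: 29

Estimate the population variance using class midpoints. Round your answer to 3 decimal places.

Midpoints: 5.5, 9.5, 13.5, 17.5, 21.5
n = 145, Σfm = 2089.5, mean = 14.4103
Σfm² = 34038.25
Σf(m − x̄)² = Σfm² − (Σfm)²/n = 34038.25 − 2089.5²/145 = 3927.8345
Population variance = 3927.8345 / 145 = 27.0885

27.089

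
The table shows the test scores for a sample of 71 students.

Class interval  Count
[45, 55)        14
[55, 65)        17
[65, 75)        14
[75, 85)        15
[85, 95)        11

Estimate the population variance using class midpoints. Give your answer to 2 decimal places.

Midpoints: 50, 60, 70, 80, 90
n = 71, Σfm = 4890, mean = 68.8732
Σfm² = 349900
Σf(m − x̄)² = Σfm² − (Σfm)²/n = 349900 − 4890²/71 = 13109.8592
Population variance = 13109.8592 / 71 = 184.6459

184.65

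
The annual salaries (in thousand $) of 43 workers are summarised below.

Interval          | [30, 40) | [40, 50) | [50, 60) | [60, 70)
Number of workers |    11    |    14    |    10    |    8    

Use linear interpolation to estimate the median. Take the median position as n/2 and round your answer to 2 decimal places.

47.50

Cumulative frequencies: 11, 25, 35, 43
n = 43; position = n/2 = 21.5.
This falls in the class [40, 50): L = 40, F = 11, f = 14, h = 10.
Median ≈ 40 + ((21.5 − 11) / 14) × 10 = 47.5000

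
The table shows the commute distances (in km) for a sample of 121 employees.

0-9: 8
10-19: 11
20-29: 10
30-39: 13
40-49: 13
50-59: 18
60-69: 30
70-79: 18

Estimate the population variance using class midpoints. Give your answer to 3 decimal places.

Midpoints: 4.5, 14.5, 24.5, 34.5, 44.5, 54.5, 64.5, 74.5
n = 121, Σfm = 5724.5, mean = 47.3099
Σfm² = 327870.25
Σf(m − x̄)² = Σfm² − (Σfm)²/n = 327870.25 − 5724.5²/121 = 57044.6281
Population variance = 57044.6281 / 121 = 471.4432

471.443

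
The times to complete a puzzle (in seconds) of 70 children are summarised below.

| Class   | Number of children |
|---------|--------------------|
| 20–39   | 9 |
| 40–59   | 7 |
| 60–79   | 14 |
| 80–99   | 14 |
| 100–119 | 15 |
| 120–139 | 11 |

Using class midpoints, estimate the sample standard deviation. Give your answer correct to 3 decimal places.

Midpoints: 29.5, 49.5, 69.5, 89.5, 109.5, 129.5
n = 70, Σfm = 5905, mean = 84.3571
Σfm² = 569077.5
Σf(m − x̄)² = Σfm² − (Σfm)²/n = 569077.5 − 5905²/70 = 70948.5714
Sample variance = 70948.5714 / 69 = 1028.2402
Standard deviation = √1028.2402 = 32.0662

32.066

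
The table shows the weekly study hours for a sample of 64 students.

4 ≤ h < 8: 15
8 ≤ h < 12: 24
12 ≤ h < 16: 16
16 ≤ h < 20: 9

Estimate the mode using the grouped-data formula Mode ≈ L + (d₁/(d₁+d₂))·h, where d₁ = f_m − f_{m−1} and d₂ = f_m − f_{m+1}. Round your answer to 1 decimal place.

Modal class: 8 ≤ h < 12 (highest frequency 24).
d₁ = 24 − 15 = 9, d₂ = 24 − 16 = 8
Mode ≈ 8 + (9/(9+8)) × 4 = 8 + 2.1176 = 10.1176

10.1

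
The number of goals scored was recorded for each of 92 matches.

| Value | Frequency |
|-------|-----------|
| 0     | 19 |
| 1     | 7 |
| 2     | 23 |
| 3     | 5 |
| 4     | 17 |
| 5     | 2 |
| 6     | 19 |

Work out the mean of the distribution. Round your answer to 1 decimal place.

Values: 0, 1, 2, 3, 4, 5, 6
Σfx = 19×0 + 7×1 + 23×2 + 5×3 + 17×4 + 2×5 + 19×6 = 260
n = Σf = 92
Mean = 260 / 92 = 2.8261

2.8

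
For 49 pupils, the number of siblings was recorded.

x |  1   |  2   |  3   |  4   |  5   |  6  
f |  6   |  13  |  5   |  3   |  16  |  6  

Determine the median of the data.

Cumulative frequencies: 6, 19, 24, 27, 43, 49
n = 49, so the median is the value in position (n+1)/2 = 25.
Position 25 falls at value 4.

4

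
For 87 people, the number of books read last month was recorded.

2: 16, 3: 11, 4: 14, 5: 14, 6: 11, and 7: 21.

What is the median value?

Cumulative frequencies: 16, 27, 41, 55, 66, 87
n = 87, so the median is the value in position (n+1)/2 = 44.
Position 44 falls at value 5.

5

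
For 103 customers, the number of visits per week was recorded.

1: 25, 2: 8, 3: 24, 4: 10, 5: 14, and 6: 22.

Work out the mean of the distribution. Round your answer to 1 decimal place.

Values: 1, 2, 3, 4, 5, 6
Σfx = 25×1 + 8×2 + 24×3 + 10×4 + 14×5 + 22×6 = 355
n = Σf = 103
Mean = 355 / 103 = 3.4466

3.4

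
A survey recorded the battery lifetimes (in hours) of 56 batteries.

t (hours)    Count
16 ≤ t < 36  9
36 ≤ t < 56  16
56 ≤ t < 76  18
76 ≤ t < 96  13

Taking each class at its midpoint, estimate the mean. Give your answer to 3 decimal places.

58.500

Midpoints: 26, 46, 66, 86
Σfm = 9×26 + 16×46 + 18×66 + 13×86 = 3276
n = Σf = 56
Mean = 3276 / 56 = 58.5000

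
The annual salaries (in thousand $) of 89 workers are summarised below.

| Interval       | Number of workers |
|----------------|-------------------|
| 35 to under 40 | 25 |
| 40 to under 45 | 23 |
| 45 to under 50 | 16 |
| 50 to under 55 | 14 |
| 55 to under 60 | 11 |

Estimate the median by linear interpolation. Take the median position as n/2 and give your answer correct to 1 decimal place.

44.2

Cumulative frequencies: 25, 48, 64, 78, 89
n = 89; position = n/2 = 44.5.
This falls in the class 40 to under 45: L = 40, F = 25, f = 23, h = 5.
Median ≈ 40 + ((44.5 − 25) / 23) × 5 = 44.2391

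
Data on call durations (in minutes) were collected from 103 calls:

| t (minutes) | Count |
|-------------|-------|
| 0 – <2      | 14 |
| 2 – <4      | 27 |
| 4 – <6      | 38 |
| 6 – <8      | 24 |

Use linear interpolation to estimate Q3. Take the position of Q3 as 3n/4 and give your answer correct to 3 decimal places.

Cumulative frequencies: 14, 41, 79, 103
n = 103; position = 3n/4 = 77.25.
This falls in the class 4 – <6: L = 4, F = 41, f = 38, h = 2.
Upper quartile ≈ 4 + ((77.25 − 41) / 38) × 2 = 5.9079

5.908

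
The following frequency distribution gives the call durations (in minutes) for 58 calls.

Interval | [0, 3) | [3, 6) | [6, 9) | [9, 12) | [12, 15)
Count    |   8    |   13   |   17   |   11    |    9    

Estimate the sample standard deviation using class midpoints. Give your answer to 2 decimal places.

Midpoints: 1.5, 4.5, 7.5, 10.5, 13.5
n = 58, Σfm = 435, mean = 7.5000
Σfm² = 4090.5
Σf(m − x̄)² = Σfm² − (Σfm)²/n = 4090.5 − 435²/58 = 828.0000
Sample variance = 828.0000 / 57 = 14.5263
Standard deviation = √14.5263 = 3.8113

3.81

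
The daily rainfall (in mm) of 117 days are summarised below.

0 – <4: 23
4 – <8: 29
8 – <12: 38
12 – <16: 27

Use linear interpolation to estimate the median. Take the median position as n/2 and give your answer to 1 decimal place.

Cumulative frequencies: 23, 52, 90, 117
n = 117; position = n/2 = 58.5.
This falls in the class 8 – <12: L = 8, F = 52, f = 38, h = 4.
Median ≈ 8 + ((58.5 − 52) / 38) × 4 = 8.6842

8.7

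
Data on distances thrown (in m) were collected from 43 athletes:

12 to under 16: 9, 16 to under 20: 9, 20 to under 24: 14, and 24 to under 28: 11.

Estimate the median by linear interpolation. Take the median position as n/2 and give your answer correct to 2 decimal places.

Cumulative frequencies: 9, 18, 32, 43
n = 43; position = n/2 = 21.5.
This falls in the class 20 to under 24: L = 20, F = 18, f = 14, h = 4.
Median ≈ 20 + ((21.5 − 18) / 14) × 4 = 21.0000

21.00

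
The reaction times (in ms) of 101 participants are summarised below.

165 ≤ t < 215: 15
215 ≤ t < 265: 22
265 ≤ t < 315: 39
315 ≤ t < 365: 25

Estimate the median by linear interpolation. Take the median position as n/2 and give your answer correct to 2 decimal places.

Cumulative frequencies: 15, 37, 76, 101
n = 101; position = n/2 = 50.5.
This falls in the class 265 ≤ t < 315: L = 265, F = 37, f = 39, h = 50.
Median ≈ 265 + ((50.5 − 37) / 39) × 50 = 282.3077

282.31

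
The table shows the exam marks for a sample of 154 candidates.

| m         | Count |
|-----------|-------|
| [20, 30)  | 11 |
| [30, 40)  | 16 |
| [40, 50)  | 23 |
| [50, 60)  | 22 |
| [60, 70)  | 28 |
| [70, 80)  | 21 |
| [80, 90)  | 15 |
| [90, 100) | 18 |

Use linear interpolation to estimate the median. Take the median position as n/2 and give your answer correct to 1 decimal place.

61.8

Cumulative frequencies: 11, 27, 50, 72, 100, 121, 136, 154
n = 154; position = n/2 = 77.
This falls in the class [60, 70): L = 60, F = 72, f = 28, h = 10.
Median ≈ 60 + ((77 − 72) / 28) × 10 = 61.7857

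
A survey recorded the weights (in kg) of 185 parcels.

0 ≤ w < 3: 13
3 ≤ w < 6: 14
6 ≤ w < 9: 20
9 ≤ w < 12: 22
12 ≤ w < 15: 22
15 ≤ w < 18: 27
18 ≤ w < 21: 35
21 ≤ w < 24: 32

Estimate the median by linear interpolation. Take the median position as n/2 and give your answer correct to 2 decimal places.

15.17

Cumulative frequencies: 13, 27, 47, 69, 91, 118, 153, 185
n = 185; position = n/2 = 92.5.
This falls in the class 15 ≤ w < 18: L = 15, F = 91, f = 27, h = 3.
Median ≈ 15 + ((92.5 − 91) / 27) × 3 = 15.1667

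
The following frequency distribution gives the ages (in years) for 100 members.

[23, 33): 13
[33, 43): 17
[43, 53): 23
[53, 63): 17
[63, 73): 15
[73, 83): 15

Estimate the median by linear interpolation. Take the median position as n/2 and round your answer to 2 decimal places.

Cumulative frequencies: 13, 30, 53, 70, 85, 100
n = 100; position = n/2 = 50.
This falls in the class [43, 53): L = 43, F = 30, f = 23, h = 10.
Median ≈ 43 + ((50 − 30) / 23) × 10 = 51.6957

51.70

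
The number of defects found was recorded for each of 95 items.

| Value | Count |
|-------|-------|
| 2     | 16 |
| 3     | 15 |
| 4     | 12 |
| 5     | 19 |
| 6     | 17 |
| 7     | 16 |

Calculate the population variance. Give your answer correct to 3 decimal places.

2.940

Values: 2, 3, 4, 5, 6, 7
n = 95, Σfx = 434, mean = 4.5684
Σfx² = 2262
Σf(x − x̄)² = Σfx² − (Σfx)²/n = 2262 − 434²/95 = 279.3053
Population variance = 279.3053 / 95 = 2.9401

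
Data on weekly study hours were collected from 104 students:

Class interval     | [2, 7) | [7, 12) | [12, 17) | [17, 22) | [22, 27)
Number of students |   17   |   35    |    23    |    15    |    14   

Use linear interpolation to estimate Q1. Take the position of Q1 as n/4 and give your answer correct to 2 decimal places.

8.29

Cumulative frequencies: 17, 52, 75, 90, 104
n = 104; position = n/4 = 26.
This falls in the class [7, 12): L = 7, F = 17, f = 35, h = 5.
Lower quartile ≈ 7 + ((26 − 17) / 35) × 5 = 8.2857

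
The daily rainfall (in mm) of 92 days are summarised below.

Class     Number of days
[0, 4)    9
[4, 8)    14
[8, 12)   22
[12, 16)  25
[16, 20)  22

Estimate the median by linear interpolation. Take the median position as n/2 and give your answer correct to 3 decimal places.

Cumulative frequencies: 9, 23, 45, 70, 92
n = 92; position = n/2 = 46.
This falls in the class [12, 16): L = 12, F = 45, f = 25, h = 4.
Median ≈ 12 + ((46 − 45) / 25) × 4 = 12.1600

12.160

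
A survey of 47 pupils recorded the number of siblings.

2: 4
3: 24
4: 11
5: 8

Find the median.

3

Cumulative frequencies: 4, 28, 39, 47
n = 47, so the median is the value in position (n+1)/2 = 24.
Position 24 falls at value 3.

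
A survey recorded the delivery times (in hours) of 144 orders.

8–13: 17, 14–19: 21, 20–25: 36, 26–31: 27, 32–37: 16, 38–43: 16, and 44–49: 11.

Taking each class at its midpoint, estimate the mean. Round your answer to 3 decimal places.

26.500

Midpoints: 10.5, 16.5, 22.5, 28.5, 34.5, 40.5, 46.5
Σfm = 17×10.5 + 21×16.5 + 36×22.5 + 27×28.5 + 16×34.5 + 16×40.5 + 11×46.5 = 3816
n = Σf = 144
Mean = 3816 / 144 = 26.5000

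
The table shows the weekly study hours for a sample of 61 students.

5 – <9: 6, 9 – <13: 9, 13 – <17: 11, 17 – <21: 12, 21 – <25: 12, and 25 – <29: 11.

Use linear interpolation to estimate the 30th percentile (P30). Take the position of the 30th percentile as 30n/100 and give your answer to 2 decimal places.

14.20

Cumulative frequencies: 6, 15, 26, 38, 50, 61
n = 61; position = 30n/100 = 18.3.
This falls in the class 13 – <17: L = 13, F = 15, f = 11, h = 4.
30th percentile ≈ 13 + ((18.3 − 15) / 11) × 4 = 14.2000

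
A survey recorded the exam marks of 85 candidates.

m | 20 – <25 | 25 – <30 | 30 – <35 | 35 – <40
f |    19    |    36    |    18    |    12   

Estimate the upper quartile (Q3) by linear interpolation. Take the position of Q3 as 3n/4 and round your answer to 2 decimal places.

Cumulative frequencies: 19, 55, 73, 85
n = 85; position = 3n/4 = 63.75.
This falls in the class 30 – <35: L = 30, F = 55, f = 18, h = 5.
Upper quartile ≈ 30 + ((63.75 − 55) / 18) × 5 = 32.4306

32.43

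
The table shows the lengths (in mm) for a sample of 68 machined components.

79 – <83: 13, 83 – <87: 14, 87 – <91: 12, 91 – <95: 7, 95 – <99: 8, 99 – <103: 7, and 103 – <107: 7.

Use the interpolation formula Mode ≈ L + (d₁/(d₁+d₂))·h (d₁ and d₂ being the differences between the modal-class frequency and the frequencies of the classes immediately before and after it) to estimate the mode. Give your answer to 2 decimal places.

Modal class: 83 – <87 (highest frequency 14).
d₁ = 14 − 13 = 1, d₂ = 14 − 12 = 2
Mode ≈ 83 + (1/(1+2)) × 4 = 83 + 1.3333 = 84.3333

84.33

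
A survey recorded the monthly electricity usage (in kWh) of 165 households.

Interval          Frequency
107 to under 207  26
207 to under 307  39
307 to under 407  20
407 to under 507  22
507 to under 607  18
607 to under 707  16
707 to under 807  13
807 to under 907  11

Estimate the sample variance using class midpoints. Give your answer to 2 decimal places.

47182.56

Midpoints: 157, 257, 357, 457, 557, 657, 757, 857
n = 165, Σfm = 71105, mean = 430.9394
Σfm² = 38379885
Σf(m − x̄)² = Σfm² − (Σfm)²/n = 38379885 − 71105²/165 = 7737939.3939
Sample variance = 7737939.3939 / 164 = 47182.5573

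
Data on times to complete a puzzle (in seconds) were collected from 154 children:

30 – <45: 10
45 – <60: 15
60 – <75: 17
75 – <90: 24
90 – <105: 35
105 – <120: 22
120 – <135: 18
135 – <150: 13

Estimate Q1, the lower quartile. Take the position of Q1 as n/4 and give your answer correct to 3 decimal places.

Cumulative frequencies: 10, 25, 42, 66, 101, 123, 141, 154
n = 154; position = n/4 = 38.5.
This falls in the class 60 – <75: L = 60, F = 25, f = 17, h = 15.
Lower quartile ≈ 60 + ((38.5 − 25) / 17) × 15 = 71.9118

71.912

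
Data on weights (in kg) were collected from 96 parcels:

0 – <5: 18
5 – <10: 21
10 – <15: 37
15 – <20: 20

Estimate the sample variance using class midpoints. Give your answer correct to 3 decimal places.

Midpoints: 2.5, 7.5, 12.5, 17.5
n = 96, Σfm = 1015, mean = 10.5729
Σfm² = 13200
Σf(m − x̄)² = Σfm² − (Σfm)²/n = 13200 − 1015²/96 = 2468.4896
Sample variance = 2468.4896 / 95 = 25.9841

25.984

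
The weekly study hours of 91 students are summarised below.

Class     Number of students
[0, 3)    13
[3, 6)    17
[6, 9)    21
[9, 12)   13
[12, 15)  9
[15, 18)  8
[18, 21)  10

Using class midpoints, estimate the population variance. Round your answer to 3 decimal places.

31.677

Midpoints: 1.5, 4.5, 7.5, 10.5, 13.5, 16.5, 19.5
n = 91, Σfm = 838.5, mean = 9.2143
Σfm² = 10608.75
Σf(m − x̄)² = Σfm² − (Σfm)²/n = 10608.75 − 838.5²/91 = 2882.5714
Population variance = 2882.5714 / 91 = 31.6766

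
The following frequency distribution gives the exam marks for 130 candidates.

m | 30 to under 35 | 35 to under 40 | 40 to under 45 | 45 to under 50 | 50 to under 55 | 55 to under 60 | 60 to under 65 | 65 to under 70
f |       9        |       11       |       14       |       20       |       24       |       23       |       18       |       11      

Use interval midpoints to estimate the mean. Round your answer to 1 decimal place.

Midpoints: 32.5, 37.5, 42.5, 47.5, 52.5, 57.5, 62.5, 67.5
Σfm = 9×32.5 + 11×37.5 + 14×42.5 + 20×47.5 + 24×52.5 + 23×57.5 + 18×62.5 + 11×67.5 = 6700
n = Σf = 130
Mean = 6700 / 130 = 51.5385

51.5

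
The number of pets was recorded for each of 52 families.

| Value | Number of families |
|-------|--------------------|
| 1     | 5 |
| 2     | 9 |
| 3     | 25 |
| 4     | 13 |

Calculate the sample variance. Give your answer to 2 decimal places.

0.81

Values: 1, 2, 3, 4
n = 52, Σfx = 150, mean = 2.8846
Σfx² = 474
Σf(x − x̄)² = Σfx² − (Σfx)²/n = 474 − 150²/52 = 41.3077
Sample variance = 41.3077 / 51 = 0.8100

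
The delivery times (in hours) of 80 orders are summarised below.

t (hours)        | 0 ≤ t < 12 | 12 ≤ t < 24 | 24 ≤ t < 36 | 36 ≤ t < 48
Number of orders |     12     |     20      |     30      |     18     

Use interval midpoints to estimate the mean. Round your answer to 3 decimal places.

26.100

Midpoints: 6, 18, 30, 42
Σfm = 12×6 + 20×18 + 30×30 + 18×42 = 2088
n = Σf = 80
Mean = 2088 / 80 = 26.1000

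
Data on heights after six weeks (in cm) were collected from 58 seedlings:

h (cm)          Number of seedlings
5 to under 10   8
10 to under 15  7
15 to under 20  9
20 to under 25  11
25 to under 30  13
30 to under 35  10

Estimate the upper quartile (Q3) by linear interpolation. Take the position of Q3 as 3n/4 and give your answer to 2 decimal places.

28.27

Cumulative frequencies: 8, 15, 24, 35, 48, 58
n = 58; position = 3n/4 = 43.5.
This falls in the class 25 to under 30: L = 25, F = 35, f = 13, h = 5.
Upper quartile ≈ 25 + ((43.5 − 35) / 13) × 5 = 28.2692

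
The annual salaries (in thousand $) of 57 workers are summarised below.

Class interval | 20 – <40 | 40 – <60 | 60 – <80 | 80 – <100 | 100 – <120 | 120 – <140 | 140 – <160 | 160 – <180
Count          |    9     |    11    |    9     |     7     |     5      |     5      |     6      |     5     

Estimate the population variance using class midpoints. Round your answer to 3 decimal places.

Midpoints: 30, 50, 70, 90, 110, 130, 150, 170
n = 57, Σfm = 5030, mean = 88.2456
Σfm² = 560900
Σf(m − x̄)² = Σfm² − (Σfm)²/n = 560900 − 5030²/57 = 117024.5614
Population variance = 117024.5614 / 57 = 2053.0625

2053.062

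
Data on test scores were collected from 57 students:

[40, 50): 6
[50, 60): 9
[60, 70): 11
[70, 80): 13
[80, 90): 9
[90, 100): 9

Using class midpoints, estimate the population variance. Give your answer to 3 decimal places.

243.829

Midpoints: 45, 55, 65, 75, 85, 95
n = 57, Σfm = 4075, mean = 71.4912
Σfm² = 305225
Σf(m − x̄)² = Σfm² − (Σfm)²/n = 305225 − 4075²/57 = 13898.2456
Population variance = 13898.2456 / 57 = 243.8289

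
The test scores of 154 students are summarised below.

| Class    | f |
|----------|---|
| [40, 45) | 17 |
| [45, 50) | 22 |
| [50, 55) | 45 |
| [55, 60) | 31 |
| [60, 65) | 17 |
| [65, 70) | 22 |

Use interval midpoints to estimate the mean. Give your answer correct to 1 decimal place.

54.9

Midpoints: 42.5, 47.5, 52.5, 57.5, 62.5, 67.5
Σfm = 17×42.5 + 22×47.5 + 45×52.5 + 31×57.5 + 17×62.5 + 22×67.5 = 8460
n = Σf = 154
Mean = 8460 / 154 = 54.9351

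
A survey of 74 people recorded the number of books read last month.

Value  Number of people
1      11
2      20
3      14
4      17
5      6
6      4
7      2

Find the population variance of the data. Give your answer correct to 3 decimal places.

2.329

Values: 1, 2, 3, 4, 5, 6, 7
n = 74, Σfx = 229, mean = 3.0946
Σfx² = 881
Σf(x − x̄)² = Σfx² − (Σfx)²/n = 881 − 229²/74 = 172.3378
Population variance = 172.3378 / 74 = 2.3289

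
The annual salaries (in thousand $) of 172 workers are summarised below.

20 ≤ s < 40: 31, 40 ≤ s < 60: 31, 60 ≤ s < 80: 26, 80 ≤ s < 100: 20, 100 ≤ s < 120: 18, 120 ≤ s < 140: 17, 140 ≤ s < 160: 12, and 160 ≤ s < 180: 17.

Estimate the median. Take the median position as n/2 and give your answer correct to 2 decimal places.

Cumulative frequencies: 31, 62, 88, 108, 126, 143, 155, 172
n = 172; position = n/2 = 86.
This falls in the class 60 ≤ s < 80: L = 60, F = 62, f = 26, h = 20.
Median ≈ 60 + ((86 − 62) / 26) × 20 = 78.4615

78.46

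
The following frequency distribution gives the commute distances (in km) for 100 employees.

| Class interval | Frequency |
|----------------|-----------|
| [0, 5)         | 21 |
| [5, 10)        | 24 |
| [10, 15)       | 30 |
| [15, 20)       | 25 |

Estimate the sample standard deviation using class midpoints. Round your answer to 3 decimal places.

5.417

Midpoints: 2.5, 7.5, 12.5, 17.5
n = 100, Σfm = 1045, mean = 10.4500
Σfm² = 13825
Σf(m − x̄)² = Σfm² − (Σfm)²/n = 13825 − 1045²/100 = 2904.7500
Sample variance = 2904.7500 / 99 = 29.3409
Standard deviation = √29.3409 = 5.4167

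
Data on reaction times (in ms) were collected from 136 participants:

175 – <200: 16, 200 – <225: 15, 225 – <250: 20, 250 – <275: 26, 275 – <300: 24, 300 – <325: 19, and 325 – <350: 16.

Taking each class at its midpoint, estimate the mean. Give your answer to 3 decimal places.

Midpoints: 187.5, 212.5, 237.5, 262.5, 287.5, 312.5, 337.5
Σfm = 16×187.5 + 15×212.5 + 20×237.5 + 26×262.5 + 24×287.5 + 19×312.5 + 16×337.5 = 36000
n = Σf = 136
Mean = 36000 / 136 = 264.7059

264.706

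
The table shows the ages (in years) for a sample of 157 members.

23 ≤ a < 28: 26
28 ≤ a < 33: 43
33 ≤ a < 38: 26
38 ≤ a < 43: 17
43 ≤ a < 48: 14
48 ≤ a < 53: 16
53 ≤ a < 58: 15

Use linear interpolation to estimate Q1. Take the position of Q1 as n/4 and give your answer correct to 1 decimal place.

Cumulative frequencies: 26, 69, 95, 112, 126, 142, 157
n = 157; position = n/4 = 39.25.
This falls in the class 28 ≤ a < 33: L = 28, F = 26, f = 43, h = 5.
Lower quartile ≈ 28 + ((39.25 − 26) / 43) × 5 = 29.5407

29.5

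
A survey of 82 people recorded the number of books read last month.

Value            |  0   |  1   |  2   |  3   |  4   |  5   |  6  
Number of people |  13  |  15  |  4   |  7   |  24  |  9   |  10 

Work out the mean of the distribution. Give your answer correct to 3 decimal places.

2.988

Values: 0, 1, 2, 3, 4, 5, 6
Σfx = 13×0 + 15×1 + 4×2 + 7×3 + 24×4 + 9×5 + 10×6 = 245
n = Σf = 82
Mean = 245 / 82 = 2.9878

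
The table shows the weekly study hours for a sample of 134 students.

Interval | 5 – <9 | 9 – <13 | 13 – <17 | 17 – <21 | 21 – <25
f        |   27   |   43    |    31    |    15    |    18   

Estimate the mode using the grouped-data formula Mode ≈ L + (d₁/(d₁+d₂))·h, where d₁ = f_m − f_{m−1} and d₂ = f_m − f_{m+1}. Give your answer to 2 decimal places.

Modal class: 9 – <13 (highest frequency 43).
d₁ = 43 − 27 = 16, d₂ = 43 − 31 = 12
Mode ≈ 9 + (16/(16+12)) × 4 = 9 + 2.2857 = 11.2857

11.29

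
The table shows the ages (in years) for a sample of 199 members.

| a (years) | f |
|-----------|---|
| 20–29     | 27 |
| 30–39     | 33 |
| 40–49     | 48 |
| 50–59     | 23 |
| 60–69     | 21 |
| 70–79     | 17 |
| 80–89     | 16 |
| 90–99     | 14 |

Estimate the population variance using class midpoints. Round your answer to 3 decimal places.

438.938

Midpoints: 24.5, 34.5, 44.5, 54.5, 64.5, 74.5, 84.5, 94.5
n = 199, Σfm = 10485.5, mean = 52.6910
Σfm² = 639839.75
Σf(m − x̄)² = Σfm² − (Σfm)²/n = 639839.75 − 10485.5²/199 = 87348.7437
Population variance = 87348.7437 / 199 = 438.9384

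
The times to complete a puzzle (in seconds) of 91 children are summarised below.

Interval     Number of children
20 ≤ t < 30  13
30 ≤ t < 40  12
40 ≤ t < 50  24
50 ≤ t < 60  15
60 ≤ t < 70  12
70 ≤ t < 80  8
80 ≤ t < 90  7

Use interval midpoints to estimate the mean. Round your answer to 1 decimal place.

Midpoints: 25, 35, 45, 55, 65, 75, 85
Σfm = 13×25 + 12×35 + 24×45 + 15×55 + 12×65 + 8×75 + 7×85 = 4625
n = Σf = 91
Mean = 4625 / 91 = 50.8242

50.8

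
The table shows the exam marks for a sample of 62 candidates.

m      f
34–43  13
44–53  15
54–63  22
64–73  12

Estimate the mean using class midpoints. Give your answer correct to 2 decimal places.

Midpoints: 38.5, 48.5, 58.5, 68.5
Σfm = 13×38.5 + 15×48.5 + 22×58.5 + 12×68.5 = 3337
n = Σf = 62
Mean = 3337 / 62 = 53.8226

53.82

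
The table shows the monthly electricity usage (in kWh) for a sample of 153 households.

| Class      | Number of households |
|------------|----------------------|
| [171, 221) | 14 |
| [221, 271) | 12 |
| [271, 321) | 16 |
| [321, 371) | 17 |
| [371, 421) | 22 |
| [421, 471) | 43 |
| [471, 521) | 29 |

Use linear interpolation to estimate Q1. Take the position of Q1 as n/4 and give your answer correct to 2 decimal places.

Cumulative frequencies: 14, 26, 42, 59, 81, 124, 153
n = 153; position = n/4 = 38.25.
This falls in the class [271, 321): L = 271, F = 26, f = 16, h = 50.
Lower quartile ≈ 271 + ((38.25 − 26) / 16) × 50 = 309.2812

309.28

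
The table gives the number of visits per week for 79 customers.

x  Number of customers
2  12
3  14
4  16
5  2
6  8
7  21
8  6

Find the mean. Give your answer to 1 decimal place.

Values: 2, 3, 4, 5, 6, 7, 8
Σfx = 12×2 + 14×3 + 16×4 + 2×5 + 8×6 + 21×7 + 6×8 = 383
n = Σf = 79
Mean = 383 / 79 = 4.8481

4.8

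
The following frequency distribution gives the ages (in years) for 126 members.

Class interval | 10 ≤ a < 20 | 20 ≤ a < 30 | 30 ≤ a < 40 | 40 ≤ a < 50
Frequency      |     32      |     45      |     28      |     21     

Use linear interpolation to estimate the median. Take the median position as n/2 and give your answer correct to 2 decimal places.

26.89

Cumulative frequencies: 32, 77, 105, 126
n = 126; position = n/2 = 63.
This falls in the class 20 ≤ a < 30: L = 20, F = 32, f = 45, h = 10.
Median ≈ 20 + ((63 − 32) / 45) × 10 = 26.8889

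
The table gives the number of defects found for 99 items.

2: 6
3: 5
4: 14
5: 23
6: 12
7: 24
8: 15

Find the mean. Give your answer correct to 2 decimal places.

Values: 2, 3, 4, 5, 6, 7, 8
Σfx = 6×2 + 5×3 + 14×4 + 23×5 + 12×6 + 24×7 + 15×8 = 558
n = Σf = 99
Mean = 558 / 99 = 5.6364

5.64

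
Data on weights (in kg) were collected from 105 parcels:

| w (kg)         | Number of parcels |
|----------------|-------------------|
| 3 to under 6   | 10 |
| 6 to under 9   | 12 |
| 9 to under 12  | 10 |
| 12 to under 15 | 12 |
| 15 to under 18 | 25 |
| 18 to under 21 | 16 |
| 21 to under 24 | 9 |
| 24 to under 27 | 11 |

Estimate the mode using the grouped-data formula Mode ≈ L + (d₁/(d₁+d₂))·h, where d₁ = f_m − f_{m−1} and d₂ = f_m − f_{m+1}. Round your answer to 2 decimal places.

Modal class: 15 to under 18 (highest frequency 25).
d₁ = 25 − 12 = 13, d₂ = 25 − 16 = 9
Mode ≈ 15 + (13/(13+9)) × 3 = 15 + 1.7727 = 16.7727

16.77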